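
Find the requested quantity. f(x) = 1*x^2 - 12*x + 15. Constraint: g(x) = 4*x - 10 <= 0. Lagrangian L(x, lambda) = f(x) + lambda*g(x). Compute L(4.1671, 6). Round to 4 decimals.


Step 1: Evaluate f(x).
f(4.1671) = 1*4.1671^2 - 12*4.1671 + 15 = -17.6405
Step 2: Evaluate g(x).
g(4.1671) = 4*4.1671 - 10 = 6.6684
Step 3: Compute Lagrangian.
L = -17.6405 + 6*6.6684 = 22.3699


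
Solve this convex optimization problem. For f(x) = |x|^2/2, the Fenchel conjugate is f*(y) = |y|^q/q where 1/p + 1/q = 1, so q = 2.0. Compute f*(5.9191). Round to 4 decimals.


The conjugate exponent q satisfies 1/p + 1/q = 1.
p = 2, so q = 2/(2 - 1) = 2.0
|y|^q = 5.9191^2.0 = 35.0357
f*(5.9191) = 35.0357 / 2.0 = 17.5179


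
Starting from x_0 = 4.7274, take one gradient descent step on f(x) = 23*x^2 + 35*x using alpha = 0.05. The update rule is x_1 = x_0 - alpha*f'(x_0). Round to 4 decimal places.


We compute the gradient at x_0 and apply the update.
f'(x) = 46*x + 35
f'(4.7274) = 46*4.7274 + 35 = 252.4604
x_1 = 4.7274 - 0.05*252.4604 = -7.8956


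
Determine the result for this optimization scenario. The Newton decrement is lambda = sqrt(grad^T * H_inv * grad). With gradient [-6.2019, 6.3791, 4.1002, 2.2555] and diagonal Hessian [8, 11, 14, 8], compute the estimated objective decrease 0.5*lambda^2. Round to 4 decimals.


Step 1: H is diagonal, so H^(-1) * g = [-0.7752, 0.5799, 0.2929, 0.2819].
Step 2: g^T H^(-1) g = sum_i g_i^2 / H_ii
  = (-6.2019)^2/8 + (6.3791)^2/11 + (4.1002)^2/14 + (2.2555)^2/8
  = 4.8079 + 3.6994 + 1.2008 + 0.6359 = 10.344
Step 3: Objective decrease = 0.5 * g^T H^(-1) g = 5.172


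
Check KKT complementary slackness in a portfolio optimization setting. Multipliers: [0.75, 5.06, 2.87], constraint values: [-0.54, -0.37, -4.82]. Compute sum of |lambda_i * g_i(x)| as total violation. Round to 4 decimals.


KKT complementary slackness check:
lambda_1 * g_1 = 0.75 * -0.54 = -0.405
lambda_2 * g_2 = 5.06 * -0.37 = -1.8722
lambda_3 * g_3 = 2.87 * -4.82 = -13.8334
Total violation = 0.405 + 1.8722 + 13.8334 = 16.1106


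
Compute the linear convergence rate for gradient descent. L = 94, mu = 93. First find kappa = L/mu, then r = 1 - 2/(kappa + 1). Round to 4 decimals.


Step 1: Compute the condition number.
kappa = L/mu = 94/93 = 1.0108
Step 2: Compute the convergence rate.
r = 1 - 2/(kappa + 1) = 1 - 2*mu/(L + mu) = (L - mu)/(L + mu) = 1/187 = 0.0053


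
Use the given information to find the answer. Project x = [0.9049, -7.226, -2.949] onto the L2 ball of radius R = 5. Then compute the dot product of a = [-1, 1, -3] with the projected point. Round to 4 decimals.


Step 1: Compute ||x|| (intermediates to 6 decimals).
||x|| = sqrt(0.9049^2 + (-7.226)^2 + (-2.949)^2) = 7.856877
Step 2: Project.
Since ||x|| > R, scale = R/||x|| = 5/7.856877 = 0.636385, proj(x) = scale * x
proj(x) = [0.575865, -4.598518, -1.876699]
Step 3: Dot product.
a^T * proj(x) = -1*0.575865 + 1*(-4.598518) - 3*(-1.876699) = 0.4557


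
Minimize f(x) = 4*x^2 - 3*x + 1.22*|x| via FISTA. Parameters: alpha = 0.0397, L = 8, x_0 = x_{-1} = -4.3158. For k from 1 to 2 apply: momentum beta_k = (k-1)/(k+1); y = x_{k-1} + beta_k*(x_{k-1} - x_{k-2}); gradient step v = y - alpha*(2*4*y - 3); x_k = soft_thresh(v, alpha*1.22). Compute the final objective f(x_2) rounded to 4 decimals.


FISTA on f(x) = 4*x^2 - 3*x + 1.22*|x|
L = 8, alpha = 0.0397
Iteration 1: beta = 0.0, y = -4.3158 + 0.0*(-4.3158 + 4.3158) = -4.3158
  grad(y) = -37.5264, v = y - alpha*grad = -2.826
  prox(v) = soft_thresh(-2.826, 0.0484) = -2.7776
Iteration 2: beta = 0.3333, y = -2.7776 + 0.3333*(-2.7776 + 4.3158) = -2.2648
  grad(y) = -21.1186, v = y - alpha*grad = -1.4264
  prox(v) = soft_thresh(-1.4264, 0.0484) = -1.378
f(x_2) = 4*(-1.378)^2 - 3*(-1.378) + 1.22*|-1.378| = 13.4104


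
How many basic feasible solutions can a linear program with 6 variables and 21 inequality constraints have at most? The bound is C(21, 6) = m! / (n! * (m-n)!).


Each vertex corresponds to some choice of n active constraints out of m, so the number of vertices is at most C(m, n) = m! / (n!(m-n)!).
m = 21, n = 6
Numerator: 21 * 20 * 19 * 18 * 17 * 16
Denominator: 6! = 720
C(21, 6) = 54264


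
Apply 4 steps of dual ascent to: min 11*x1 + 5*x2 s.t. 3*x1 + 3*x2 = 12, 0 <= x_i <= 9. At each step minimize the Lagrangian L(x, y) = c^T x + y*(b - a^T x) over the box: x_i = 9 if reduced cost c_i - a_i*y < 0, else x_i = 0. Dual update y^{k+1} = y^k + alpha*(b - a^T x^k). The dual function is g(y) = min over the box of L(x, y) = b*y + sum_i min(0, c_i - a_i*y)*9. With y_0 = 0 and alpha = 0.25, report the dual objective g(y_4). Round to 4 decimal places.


Dual ascent for LP: min 11*x1 + 5*x2, 3*x1 + 3*x2 = 12, 0 <= x_i <= 9
Step 1: y^k = 0.0, reduced costs: (11.0, 5.0)
  x^k = (0.0, 0.0), subgradient = b - a^T x = 12.0
  y^{k+1} = 0.0 + 0.25*12.0 = 3.0
Step 2: y^k = 3.0, reduced costs: (2.0, -4.0)
  x^k = (0.0, 9.0), subgradient = b - a^T x = -15.0
  y^{k+1} = 3.0 + 0.25*-15.0 = -0.75
Step 3: y^k = -0.75, reduced costs: (13.25, 7.25)
  x^k = (0.0, 0.0), subgradient = b - a^T x = 12.0
  y^{k+1} = -0.75 + 0.25*12.0 = 2.25
Step 4: y^k = 2.25, reduced costs: (4.25, -1.75)
  x^k = (0.0, 9.0), subgradient = b - a^T x = -15.0
  y^{k+1} = 2.25 + 0.25*-15.0 = -1.5
Dual objective at y_4 = -1.5: reduced costs (15.5, 9.5), box minimizer x = (0.0, 0.0)
g(y_4) = b*y + (c1 - a1*y)*x1 + (c2 - a2*y)*x2 = 12*(-1.5) + 15.5*0.0 + 9.5*0.0 = -18.0 + 0.0 + 0.0 = -18.0


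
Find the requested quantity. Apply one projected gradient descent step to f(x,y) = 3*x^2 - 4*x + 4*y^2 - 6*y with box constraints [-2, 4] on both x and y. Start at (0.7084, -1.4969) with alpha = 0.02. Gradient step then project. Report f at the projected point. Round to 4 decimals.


Step 1: Compute gradient at (0.7084, -1.4969).
grad_x = 2*3*0.7084 - 4 = 0.2504
grad_y = 2*4*-1.4969 - 6 = -17.9752
Step 2: Gradient step.
x_raw = 0.7084 - 0.02*0.2504 = 0.7034
y_raw = -1.4969 - 0.02*-17.9752 = -1.1374
Step 3: Project onto [-2, 4].
x_proj = clip(0.7034) = 0.7034
y_proj = clip(-1.1374) = -1.1374
Step 4: Evaluate f.
f(0.7034, -1.1374) = 10.6698


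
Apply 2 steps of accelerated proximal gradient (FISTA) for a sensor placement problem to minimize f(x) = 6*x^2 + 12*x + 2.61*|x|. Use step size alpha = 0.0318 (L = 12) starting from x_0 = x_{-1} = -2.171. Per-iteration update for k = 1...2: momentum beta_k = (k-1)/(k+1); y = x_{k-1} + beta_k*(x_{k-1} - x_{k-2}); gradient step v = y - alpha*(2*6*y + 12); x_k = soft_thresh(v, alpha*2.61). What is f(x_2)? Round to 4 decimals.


FISTA on f(x) = 6*x^2 + 12*x + 2.61*|x|
L = 12, alpha = 0.0318
Iteration 1: beta = 0.0, y = -2.171 + 0.0*(-2.171 + 2.171) = -2.171
  grad(y) = -14.052, v = y - alpha*grad = -1.7241
  prox(v) = soft_thresh(-1.7241, 0.083) = -1.6411
Iteration 2: beta = 0.3333, y = -1.6411 + 0.3333*(-1.6411 + 2.171) = -1.4645
  grad(y) = -5.5744, v = y - alpha*grad = -1.2873
  prox(v) = soft_thresh(-1.2873, 0.083) = -1.2043
f(x_2) = 6*(-1.2043)^2 + 12*(-1.2043) + 2.61*|-1.2043| = -2.6065


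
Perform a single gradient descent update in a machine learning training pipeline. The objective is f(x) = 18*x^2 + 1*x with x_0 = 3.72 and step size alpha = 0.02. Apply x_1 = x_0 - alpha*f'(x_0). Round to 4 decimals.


We compute the gradient at x_0 and apply the update.
f'(x) = 36*x + 1
f'(3.72) = 36*3.72 + 1 = 134.92
x_1 = 3.72 - 0.02*134.92 = 1.0216


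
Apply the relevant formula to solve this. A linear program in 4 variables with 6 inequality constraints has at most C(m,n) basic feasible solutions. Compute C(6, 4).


Each vertex corresponds to some choice of n active constraints out of m, so the number of vertices is at most C(m, n) = m! / (n!(m-n)!).
m = 6, n = 4
Numerator: 6 * 5 * 4 * 3
Denominator: 4! = 24
C(6, 4) = 15


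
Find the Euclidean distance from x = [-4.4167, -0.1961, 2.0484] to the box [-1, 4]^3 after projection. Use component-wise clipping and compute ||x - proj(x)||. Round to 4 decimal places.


Project each component onto [-1, 4].
clip(-4.4167) = -1.0, clip(-0.1961) = -0.1961, clip(2.0484) = 2.0484
Projection = [-1.0, -0.1961, 2.0484]
Squared diffs: [11.6738, 0.0, 0.0]
Distance = sqrt(11.6738) = 3.4167


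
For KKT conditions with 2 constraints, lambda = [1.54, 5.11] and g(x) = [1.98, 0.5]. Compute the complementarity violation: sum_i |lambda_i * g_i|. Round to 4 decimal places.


KKT complementary slackness check:
lambda_1 * g_1 = 1.54 * 1.98 = 3.0492
lambda_2 * g_2 = 5.11 * 0.5 = 2.555
Total violation = 3.0492 + 2.555 = 5.6042


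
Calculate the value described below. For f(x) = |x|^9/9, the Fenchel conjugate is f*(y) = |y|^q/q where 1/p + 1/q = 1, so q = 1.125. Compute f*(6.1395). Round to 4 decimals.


The conjugate exponent q satisfies 1/p + 1/q = 1.
p = 9, so q = 9/(9 - 1) = 1.125
|y|^q = 6.1395^1.125 = 7.7028
f*(6.1395) = 7.7028 / 1.125 = 6.8469


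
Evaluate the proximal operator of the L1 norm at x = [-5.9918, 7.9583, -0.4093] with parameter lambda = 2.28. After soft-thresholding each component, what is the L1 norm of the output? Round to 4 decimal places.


Soft-thresholding with lambda = 2.28:
prox(-5.9918) = sign(-5.9918)*max(|-5.9918| - 2.28, 0) = -3.7118
prox(7.9583) = sign(7.9583)*max(|7.9583| - 2.28, 0) = 5.6783
prox(-0.4093) = sign(-0.4093)*max(|-0.4093| - 2.28, 0) = 0.0
prox(x) = [-3.7118, 5.6783, 0.0]
||prox(x)||_1 = 3.7118 + 5.6783 + 0.0 = 9.3901


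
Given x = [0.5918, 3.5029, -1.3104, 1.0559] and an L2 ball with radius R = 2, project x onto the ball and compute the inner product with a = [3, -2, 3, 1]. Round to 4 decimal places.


Step 1: Compute ||x|| (intermediates to 6 decimals).
||x|| = sqrt(0.5918^2 + 3.5029^2 + (-1.3104)^2 + 1.0559^2) = 3.930981
Step 2: Project.
Since ||x|| > R, scale = R/||x|| = 2/3.930981 = 0.508779, proj(x) = scale * x
proj(x) = [0.301095, 1.782202, -0.666704, 0.53722]
Step 3: Dot product.
a^T * proj(x) = 3*0.301095 - 2*1.782202 + 3*(-0.666704) + 1*0.53722 = -4.124


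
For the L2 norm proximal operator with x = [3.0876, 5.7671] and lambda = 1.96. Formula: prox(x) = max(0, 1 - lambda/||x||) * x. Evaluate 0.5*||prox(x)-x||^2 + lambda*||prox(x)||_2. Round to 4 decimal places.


Step 1: Compute ||x||.
||x|| = 6.5416
Step 2: Compute scaling factor.
scale = max(0, 1 - 1.96/6.5416) = 0.7004
Step 3: prox(x) = [2.1625, 4.0392]
||prox(x)|| = 4.5816
Step 4: Proximal objective.
0.5*||prox-x||^2 = 1.9208
lambda*||prox|| = 8.9799
Total = 10.9008


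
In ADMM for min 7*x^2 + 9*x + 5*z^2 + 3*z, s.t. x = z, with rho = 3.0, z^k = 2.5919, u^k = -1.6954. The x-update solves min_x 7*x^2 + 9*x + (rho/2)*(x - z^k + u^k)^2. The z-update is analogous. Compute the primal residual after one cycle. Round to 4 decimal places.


ADMM iteration with rho = 3.0, z^k = 2.5919, u^k = -1.6954
Step 1: x-update.
Minimize 7*x^2 + 9*x + (3.0/2)*(x - 2.5919 - 1.6954)^2
FOC: (2*7 + 3.0)*x = -9 + 3.0*(2.5919 + 1.6954)
x^{k+1} = 0.2272
Step 2: z-update.
Minimize 5*z^2 + 3*z + (3.0/2)*(0.2272 - z - 1.6954)^2
FOC: (2*5 + 3.0)*z = -3 + 3.0*(0.2272 - 1.6954)
z^{k+1} = -0.5696
Step 3: u-update.
u^{k+1} = -1.6954 + 0.2272 + 0.5696 = -0.8986
Step 4: Primal residual = |0.2272 + 0.5696| = 0.7968


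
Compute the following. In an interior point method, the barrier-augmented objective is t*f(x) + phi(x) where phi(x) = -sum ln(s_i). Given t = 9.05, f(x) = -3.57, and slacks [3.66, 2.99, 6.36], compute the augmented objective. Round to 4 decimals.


Step 1: Compute log-barrier.
ln values: [1.2975, 1.0953, 1.85]
phi = -(1.2975 + 1.0953 + 1.85) = -4.2428
Step 2: Compute augmented objective.
t*f(x) = 9.05*-3.57 = -32.3085
Total = -32.3085 - 4.2428 = -36.5513


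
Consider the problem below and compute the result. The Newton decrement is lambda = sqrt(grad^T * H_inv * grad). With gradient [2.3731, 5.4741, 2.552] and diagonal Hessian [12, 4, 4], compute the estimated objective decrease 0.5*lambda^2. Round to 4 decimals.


Step 1: H is diagonal, so H^(-1) * g = [0.1978, 1.3685, 0.638].
Step 2: g^T H^(-1) g = sum_i g_i^2 / H_ii
  = (2.3731)^2/12 + (5.4741)^2/4 + (2.552)^2/4
  = 0.4693 + 7.4914 + 1.6282 = 9.5889
Step 3: Objective decrease = 0.5 * g^T H^(-1) g = 4.7945


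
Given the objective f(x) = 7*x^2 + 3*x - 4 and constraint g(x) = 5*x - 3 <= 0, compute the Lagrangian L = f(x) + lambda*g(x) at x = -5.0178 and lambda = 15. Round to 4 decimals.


Step 1: Evaluate f(x).
f(-5.0178) = 7*(-5.0178)^2 + 3*(-5.0178) - 4 = 157.1948
Step 2: Evaluate g(x).
g(-5.0178) = 5*-5.0178 - 3 = -28.089
Step 3: Compute Lagrangian.
L = 157.1948 + 15*-28.089 = -264.1402


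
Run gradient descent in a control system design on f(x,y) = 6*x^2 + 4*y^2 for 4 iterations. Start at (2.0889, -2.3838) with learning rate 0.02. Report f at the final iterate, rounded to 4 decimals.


Gradient descent on f(x,y) = 6*x^2 + 4*y^2.
Starting point: (2.0889, -2.3838), alpha = 0.02
Step 1: grad_x = 2*6*2.0889 = 25.0668, grad_y = 2*4*-2.3838 = -19.0704
  x_1 = 2.0889 - 0.02*25.0668 = 1.5876
  y_1 = -2.3838 - 0.02*-19.0704 = -2.0024
Step 2: grad_x = 2*6*1.5876 = 19.0508, grad_y = 2*4*-2.0024 = -16.0191
  x_2 = 1.5876 - 0.02*19.0508 = 1.2065
  y_2 = -2.0024 - 0.02*-16.0191 = -1.682
Step 3: grad_x = 2*6*1.2065 = 14.4786, grad_y = 2*4*-1.682 = -13.4561
  x_3 = 1.2065 - 0.02*14.4786 = 0.917
  y_3 = -1.682 - 0.02*-13.4561 = -1.4129
Step 4: grad_x = 2*6*0.917 = 11.0037, grad_y = 2*4*-1.4129 = -11.3031
  x_4 = 0.917 - 0.02*11.0037 = 0.6969
  y_4 = -1.4129 - 0.02*-11.3031 = -1.1868
f(0.6969, -1.1868) = 6*0.6969^2 + 4*(-1.1868)^2 = 8.5483


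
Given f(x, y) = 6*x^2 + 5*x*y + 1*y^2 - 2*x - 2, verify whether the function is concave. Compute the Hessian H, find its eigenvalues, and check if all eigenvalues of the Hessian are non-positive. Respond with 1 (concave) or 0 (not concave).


The Hessian of f(x,y) = 6*x^2 + 5*x*y + 1*y^2 - 2*x - 2 is:
H = [[12, 5], [5, 2]]
Trace = 12 + 2 = 14
Determinant = 12*2 - (5)^2 = -1
Discriminant = (14)^2 - 4*-1 = 200.0
Eigenvalues: lambda_1 = -0.0711, lambda_2 = 14.0711
The function is not concave.

0


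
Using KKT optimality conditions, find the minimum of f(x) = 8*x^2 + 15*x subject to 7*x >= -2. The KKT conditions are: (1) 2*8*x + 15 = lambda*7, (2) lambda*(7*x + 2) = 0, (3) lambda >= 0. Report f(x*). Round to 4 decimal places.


Step 1: Try lambda = 0 (constraint inactive).
x_unc = -15/(2*8) = -0.9375
Check: 7*-0.9375 = -6.5625 < -2 -- violated!
Step 2: Constraint must be active: 7*x = -2
x* = -2/7 = -0.2857 (rounded; the exact value -2/7 is used below)
lambda = (2*8*(-2/7) + 15)/7 = 1.4898
Step 3: Compute optimal value.
f(x*) = 8*(-2/7)^2 + 15*(-2/7) = -3.6327


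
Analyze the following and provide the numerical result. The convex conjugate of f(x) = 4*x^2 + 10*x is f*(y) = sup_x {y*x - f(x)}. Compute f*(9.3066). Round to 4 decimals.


f*(y) = sup_x {y*x - a*x^2 - b*x} = sup_x {(y-b)*x - a*x^2}
FOC: (y - b) - 2a*x = 0 => x* = (y - b)/(2a)
x* = (9.3066 - 10)/(2*4) = -0.0867
f*(9.3066) = (y-b)^2/(4a) = (9.3066 - 10)^2/(4*4)
= 0.4808/16 = 0.0301


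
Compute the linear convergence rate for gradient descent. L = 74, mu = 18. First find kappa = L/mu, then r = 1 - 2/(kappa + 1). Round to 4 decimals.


Step 1: Compute the condition number.
kappa = L/mu = 74/18 = 4.1111
Step 2: Compute the convergence rate.
r = 1 - 2/(kappa + 1) = 1 - 2*mu/(L + mu) = (L - mu)/(L + mu) = 56/92 = 0.6087


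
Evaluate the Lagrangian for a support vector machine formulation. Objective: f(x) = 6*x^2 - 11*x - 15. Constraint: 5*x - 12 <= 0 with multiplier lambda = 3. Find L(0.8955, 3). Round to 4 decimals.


Step 1: Evaluate f(x).
f(0.8955) = 6*0.8955^2 - 11*0.8955 - 15 = -20.039
Step 2: Evaluate g(x).
g(0.8955) = 5*0.8955 - 12 = -7.5225
Step 3: Compute Lagrangian.
L = -20.039 + 3*-7.5225 = -42.6065


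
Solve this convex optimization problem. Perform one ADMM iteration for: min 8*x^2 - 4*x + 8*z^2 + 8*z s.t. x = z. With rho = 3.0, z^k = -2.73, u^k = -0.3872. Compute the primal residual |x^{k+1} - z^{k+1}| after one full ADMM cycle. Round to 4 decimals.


ADMM iteration with rho = 3.0, z^k = -2.73, u^k = -0.3872
Step 1: x-update.
Minimize 8*x^2 - 4*x + (3.0/2)*(x + 2.73 - 0.3872)^2
FOC: (2*8 + 3.0)*x = 4 + 3.0*(-2.73 + 0.3872)
x^{k+1} = -0.1594
Step 2: z-update.
Minimize 8*z^2 + 8*z + (3.0/2)*(-0.1594 - z - 0.3872)^2
FOC: (2*8 + 3.0)*z = -8 + 3.0*(-0.1594 - 0.3872)
z^{k+1} = -0.5074
Step 3: u-update.
u^{k+1} = -0.3872 - 0.1594 + 0.5074 = -0.0392
Step 4: Primal residual = |-0.1594 + 0.5074| = 0.348


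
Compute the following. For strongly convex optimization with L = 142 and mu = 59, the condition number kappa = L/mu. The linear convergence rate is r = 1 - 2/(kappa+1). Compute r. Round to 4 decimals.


Step 1: Compute the condition number.
kappa = L/mu = 142/59 = 2.4068
Step 2: Compute the convergence rate.
r = 1 - 2/(kappa + 1) = 1 - 2*mu/(L + mu) = (L - mu)/(L + mu) = 83/201 = 0.4129


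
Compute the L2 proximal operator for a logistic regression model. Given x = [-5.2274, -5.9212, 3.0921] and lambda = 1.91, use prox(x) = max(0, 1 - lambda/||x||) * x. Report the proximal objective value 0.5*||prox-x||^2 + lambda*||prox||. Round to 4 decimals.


Step 1: Compute ||x||.
||x|| = 8.4822
Step 2: Compute scaling factor.
scale = max(0, 1 - 1.91/8.4822) = 0.7748
Step 3: prox(x) = [-4.0503, -4.5879, 2.3958]
||prox(x)|| = 6.5722
Step 4: Proximal objective.
0.5*||prox-x||^2 = 1.8241
lambda*||prox|| = 12.5529
Total = 14.3769


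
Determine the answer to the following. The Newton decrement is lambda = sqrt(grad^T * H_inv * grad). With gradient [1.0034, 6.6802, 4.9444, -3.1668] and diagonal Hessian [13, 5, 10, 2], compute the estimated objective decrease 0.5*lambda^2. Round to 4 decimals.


Step 1: H is diagonal, so H^(-1) * g = [0.0772, 1.336, 0.4944, -1.5834].
Step 2: g^T H^(-1) g = sum_i g_i^2 / H_ii
  = (1.0034)^2/13 + (6.6802)^2/5 + (4.9444)^2/10 + (-3.1668)^2/2
  = 0.0774 + 8.925 + 2.4447 + 5.0143 = 16.4615
Step 3: Objective decrease = 0.5 * g^T H^(-1) g = 8.2307


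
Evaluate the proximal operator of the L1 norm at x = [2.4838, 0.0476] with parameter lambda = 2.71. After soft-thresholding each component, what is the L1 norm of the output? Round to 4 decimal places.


Soft-thresholding with lambda = 2.71:
prox(2.4838) = sign(2.4838)*max(|2.4838| - 2.71, 0) = 0.0
prox(0.0476) = sign(0.0476)*max(|0.0476| - 2.71, 0) = 0.0
prox(x) = [0.0, 0.0]
||prox(x)||_1 = 0.0 + 0.0 = 0.0


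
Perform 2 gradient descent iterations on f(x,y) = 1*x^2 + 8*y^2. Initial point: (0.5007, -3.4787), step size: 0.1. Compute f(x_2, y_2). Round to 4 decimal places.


Gradient descent on f(x,y) = 1*x^2 + 8*y^2.
Starting point: (0.5007, -3.4787), alpha = 0.1
Step 1: grad_x = 2*1*0.5007 = 1.0014, grad_y = 2*8*-3.4787 = -55.6592
  x_1 = 0.5007 - 0.1*1.0014 = 0.4006
  y_1 = -3.4787 - 0.1*-55.6592 = 2.0872
Step 2: grad_x = 2*1*0.4006 = 0.8011, grad_y = 2*8*2.0872 = 33.3955
  x_2 = 0.4006 - 0.1*0.8011 = 0.3204
  y_2 = 2.0872 - 0.1*33.3955 = -1.2523
f(0.3204, -1.2523) = 1*0.3204^2 + 8*(-1.2523)^2 = 12.6494


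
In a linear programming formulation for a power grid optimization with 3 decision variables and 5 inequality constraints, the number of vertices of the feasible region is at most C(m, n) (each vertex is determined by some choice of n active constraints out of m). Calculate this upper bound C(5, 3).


Each vertex corresponds to some choice of n active constraints out of m, so the number of vertices is at most C(m, n) = m! / (n!(m-n)!).
m = 5, n = 3
Numerator: 5 * 4 * 3
Denominator: 3! = 6
C(5, 3) = 10


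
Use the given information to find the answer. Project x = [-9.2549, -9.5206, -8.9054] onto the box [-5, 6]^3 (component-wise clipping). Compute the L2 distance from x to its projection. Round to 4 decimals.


Project each component onto [-5, 6].
clip(-9.2549) = -5.0, clip(-9.5206) = -5.0, clip(-8.9054) = -5.0
Projection = [-5.0, -5.0, -5.0]
Squared diffs: [18.1042, 20.4358, 15.2521]
Distance = sqrt(53.7921) = 7.3343


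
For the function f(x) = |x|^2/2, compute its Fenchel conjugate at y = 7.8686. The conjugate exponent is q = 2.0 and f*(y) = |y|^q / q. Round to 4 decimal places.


The conjugate exponent q satisfies 1/p + 1/q = 1.
p = 2, so q = 2/(2 - 1) = 2.0
|y|^q = 7.8686^2.0 = 61.9149
f*(7.8686) = 61.9149 / 2.0 = 30.9574


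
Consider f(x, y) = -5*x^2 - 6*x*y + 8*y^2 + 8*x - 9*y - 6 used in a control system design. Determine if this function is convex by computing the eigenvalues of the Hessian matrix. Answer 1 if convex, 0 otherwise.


The Hessian of f(x,y) = -5*x^2 - 6*x*y + 8*y^2 + 8*x - 9*y - 6 is:
H = [[-10, -6], [-6, 16]]
Trace = -10 + 16 = 6
Determinant = -10*16 - (-6)^2 = -196
Discriminant = (6)^2 - 4*-196 = 820.0
Eigenvalues: lambda_1 = -11.3178, lambda_2 = 17.3178
The function is not convex.

0


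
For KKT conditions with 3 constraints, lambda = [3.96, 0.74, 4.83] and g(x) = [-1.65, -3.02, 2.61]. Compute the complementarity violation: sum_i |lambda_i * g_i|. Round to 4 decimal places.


KKT complementary slackness check:
lambda_1 * g_1 = 3.96 * -1.65 = -6.534
lambda_2 * g_2 = 0.74 * -3.02 = -2.2348
lambda_3 * g_3 = 4.83 * 2.61 = 12.6063
Total violation = 6.534 + 2.2348 + 12.6063 = 21.3751


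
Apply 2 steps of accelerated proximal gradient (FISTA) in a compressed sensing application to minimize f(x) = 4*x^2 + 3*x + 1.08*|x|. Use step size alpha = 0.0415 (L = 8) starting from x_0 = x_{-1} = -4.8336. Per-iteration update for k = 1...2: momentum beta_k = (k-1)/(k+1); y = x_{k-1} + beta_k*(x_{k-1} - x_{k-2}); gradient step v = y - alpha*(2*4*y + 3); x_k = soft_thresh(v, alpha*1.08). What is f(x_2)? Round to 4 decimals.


FISTA on f(x) = 4*x^2 + 3*x + 1.08*|x|
L = 8, alpha = 0.0415
Iteration 1: beta = 0.0, y = -4.8336 + 0.0*(-4.8336 + 4.8336) = -4.8336
  grad(y) = -35.6688, v = y - alpha*grad = -3.3533
  prox(v) = soft_thresh(-3.3533, 0.0448) = -3.3085
Iteration 2: beta = 0.3333, y = -3.3085 + 0.3333*(-3.3085 + 4.8336) = -2.8002
  grad(y) = -19.4013, v = y - alpha*grad = -1.995
  prox(v) = soft_thresh(-1.995, 0.0448) = -1.9502
f(x_2) = 4*(-1.9502)^2 + 3*(-1.9502) + 1.08*|-1.9502| = 11.4686


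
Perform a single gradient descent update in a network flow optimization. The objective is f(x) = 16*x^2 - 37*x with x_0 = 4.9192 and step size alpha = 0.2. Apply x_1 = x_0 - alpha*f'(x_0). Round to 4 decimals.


We compute the gradient at x_0 and apply the update.
f'(x) = 32*x - 37
f'(4.9192) = 32*4.9192 - 37 = 120.4144
x_1 = 4.9192 - 0.2*120.4144 = -19.1637


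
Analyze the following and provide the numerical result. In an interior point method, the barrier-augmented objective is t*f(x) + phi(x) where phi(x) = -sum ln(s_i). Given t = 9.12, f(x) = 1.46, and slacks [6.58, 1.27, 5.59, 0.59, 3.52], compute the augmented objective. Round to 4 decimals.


Step 1: Compute log-barrier.
ln values: [1.884, 0.239, 1.721, -0.5276, 1.2585]
phi = -(1.884 + 0.239 + 1.721 - 0.5276 + 1.2585) = -4.5749
Step 2: Compute augmented objective.
t*f(x) = 9.12*1.46 = 13.3152
Total = 13.3152 - 4.5749 = 8.7403


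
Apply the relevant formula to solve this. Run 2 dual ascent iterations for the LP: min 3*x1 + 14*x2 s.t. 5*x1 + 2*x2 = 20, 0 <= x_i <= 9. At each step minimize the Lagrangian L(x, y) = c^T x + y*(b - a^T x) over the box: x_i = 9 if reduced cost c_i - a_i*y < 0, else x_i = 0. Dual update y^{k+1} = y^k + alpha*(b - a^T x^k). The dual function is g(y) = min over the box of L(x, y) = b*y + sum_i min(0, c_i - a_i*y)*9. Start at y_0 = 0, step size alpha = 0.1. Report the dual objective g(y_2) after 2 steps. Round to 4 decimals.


Dual ascent for LP: min 3*x1 + 14*x2, 5*x1 + 2*x2 = 20, 0 <= x_i <= 9
Step 1: y^k = 0.0, reduced costs: (3.0, 14.0)
  x^k = (0.0, 0.0), subgradient = b - a^T x = 20.0
  y^{k+1} = 0.0 + 0.1*20.0 = 2.0
Step 2: y^k = 2.0, reduced costs: (-7.0, 10.0)
  x^k = (9.0, 0.0), subgradient = b - a^T x = -25.0
  y^{k+1} = 2.0 + 0.1*-25.0 = -0.5
Dual objective at y_2 = -0.5: reduced costs (5.5, 15.0), box minimizer x = (0.0, 0.0)
g(y_2) = b*y + (c1 - a1*y)*x1 + (c2 - a2*y)*x2 = 20*(-0.5) + 5.5*0.0 + 15.0*0.0 = -10.0 + 0.0 + 0.0 = -10.0


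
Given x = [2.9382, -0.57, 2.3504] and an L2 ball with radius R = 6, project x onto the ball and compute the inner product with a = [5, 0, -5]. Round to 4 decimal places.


Step 1: Compute ||x|| (intermediates to 6 decimals).
||x|| = sqrt(2.9382^2 + (-0.57)^2 + 2.3504^2) = 3.805562
Step 2: Project.
Since ||x|| <= R, proj = x (no scaling needed).
proj(x) = [2.9382, -0.57, 2.3504]
Step 3: Dot product.
a^T * proj(x) = 5*2.9382 + 0*(-0.57) - 5*2.3504 = 2.939


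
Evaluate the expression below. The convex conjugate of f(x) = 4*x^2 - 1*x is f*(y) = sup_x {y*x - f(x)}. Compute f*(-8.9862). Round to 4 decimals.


f*(y) = sup_x {y*x - a*x^2 - b*x} = sup_x {(y-b)*x - a*x^2}
FOC: (y - b) - 2a*x = 0 => x* = (y - b)/(2a)
x* = (-8.9862 + 1)/(2*4) = -0.9983
f*(-8.9862) = (y-b)^2/(4a) = (-8.9862 + 1)^2/(4*4)
= 63.7794/16 = 3.9862


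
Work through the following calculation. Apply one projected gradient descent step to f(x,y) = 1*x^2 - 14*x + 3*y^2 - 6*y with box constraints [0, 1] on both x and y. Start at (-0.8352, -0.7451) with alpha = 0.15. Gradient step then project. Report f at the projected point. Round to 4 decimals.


Step 1: Compute gradient at (-0.8352, -0.7451).
grad_x = 2*1*-0.8352 - 14 = -15.6704
grad_y = 2*3*-0.7451 - 6 = -10.4706
Step 2: Gradient step.
x_raw = -0.8352 - 0.15*-15.6704 = 1.5154
y_raw = -0.7451 - 0.15*-10.4706 = 0.8255
Step 3: Project onto [0, 1].
x_proj = clip(1.5154) = 1.0
y_proj = clip(0.8255) = 0.8255
Step 4: Evaluate f.
f(1.0, 0.8255) = -15.9086


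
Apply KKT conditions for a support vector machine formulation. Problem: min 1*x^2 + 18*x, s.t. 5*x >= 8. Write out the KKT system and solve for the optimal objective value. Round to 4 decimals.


Step 1: Try lambda = 0 (constraint inactive).
x_unc = -18/(2*1) = -9.0
Check: 5*-9.0 = -45.0 < 8 -- violated!
Step 2: Constraint must be active: 5*x = 8
x* = 8/5 = 1.6
lambda = (2*1*1.6 + 18)/5 = 4.24
Step 3: Compute optimal value.
f(x*) = 1*1.6^2 + 18*1.6 = 31.36


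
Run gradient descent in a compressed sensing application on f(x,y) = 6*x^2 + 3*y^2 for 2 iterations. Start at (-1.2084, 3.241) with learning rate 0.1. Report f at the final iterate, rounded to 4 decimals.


Gradient descent on f(x,y) = 6*x^2 + 3*y^2.
Starting point: (-1.2084, 3.241), alpha = 0.1
Step 1: grad_x = 2*6*-1.2084 = -14.5008, grad_y = 2*3*3.241 = 19.446
  x_1 = -1.2084 - 0.1*-14.5008 = 0.2417
  y_1 = 3.241 - 0.1*19.446 = 1.2964
Step 2: grad_x = 2*6*0.2417 = 2.9002, grad_y = 2*3*1.2964 = 7.7784
  x_2 = 0.2417 - 0.1*2.9002 = -0.0483
  y_2 = 1.2964 - 0.1*7.7784 = 0.5186
f(-0.0483, 0.5186) = 6*(-0.0483)^2 + 3*0.5186^2 = 0.8207


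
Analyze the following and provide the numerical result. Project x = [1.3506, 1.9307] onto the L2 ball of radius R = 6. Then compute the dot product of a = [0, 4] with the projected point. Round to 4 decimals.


Step 1: Compute ||x|| (intermediates to 6 decimals).
||x|| = sqrt(1.3506^2 + 1.9307^2) = 2.356209
Step 2: Project.
Since ||x|| <= R, proj = x (no scaling needed).
proj(x) = [1.3506, 1.9307]
Step 3: Dot product.
a^T * proj(x) = 0*1.3506 + 4*1.9307 = 7.7228


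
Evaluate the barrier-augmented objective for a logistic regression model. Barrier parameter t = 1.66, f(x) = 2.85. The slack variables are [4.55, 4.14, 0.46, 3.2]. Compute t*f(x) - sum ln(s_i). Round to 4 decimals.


Step 1: Compute log-barrier.
ln values: [1.5151, 1.4207, -0.7765, 1.1632]
phi = -(1.5151 + 1.4207 - 0.7765 + 1.1632) = -3.3224
Step 2: Compute augmented objective.
t*f(x) = 1.66*2.85 = 4.731
Total = 4.731 - 3.3224 = 1.4086


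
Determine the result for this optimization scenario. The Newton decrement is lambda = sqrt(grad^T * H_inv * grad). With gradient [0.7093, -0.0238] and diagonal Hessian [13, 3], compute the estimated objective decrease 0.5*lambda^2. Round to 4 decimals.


Step 1: H is diagonal, so H^(-1) * g = [0.0546, -0.0079].
Step 2: g^T H^(-1) g = sum_i g_i^2 / H_ii
  = (0.7093)^2/13 + (-0.0238)^2/3
  = 0.0387 + 0.0002 = 0.0389
Step 3: Objective decrease = 0.5 * g^T H^(-1) g = 0.0194


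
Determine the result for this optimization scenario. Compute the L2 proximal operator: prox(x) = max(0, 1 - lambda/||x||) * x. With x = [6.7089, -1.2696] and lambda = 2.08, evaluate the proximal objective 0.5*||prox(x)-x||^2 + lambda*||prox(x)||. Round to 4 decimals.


Step 1: Compute ||x||.
||x|| = 6.828
Step 2: Compute scaling factor.
scale = max(0, 1 - 2.08/6.828) = 0.6954
Step 3: prox(x) = [4.6652, -0.8828]
||prox(x)|| = 4.748
Step 4: Proximal objective.
0.5*||prox-x||^2 = 2.1632
lambda*||prox|| = 9.8758
Total = 12.039


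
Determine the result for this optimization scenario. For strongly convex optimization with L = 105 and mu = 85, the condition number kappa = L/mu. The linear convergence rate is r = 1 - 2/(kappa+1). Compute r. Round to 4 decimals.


Step 1: Compute the condition number.
kappa = L/mu = 105/85 = 1.2353
Step 2: Compute the convergence rate.
r = 1 - 2/(kappa + 1) = 1 - 2*mu/(L + mu) = (L - mu)/(L + mu) = 20/190 = 0.1053


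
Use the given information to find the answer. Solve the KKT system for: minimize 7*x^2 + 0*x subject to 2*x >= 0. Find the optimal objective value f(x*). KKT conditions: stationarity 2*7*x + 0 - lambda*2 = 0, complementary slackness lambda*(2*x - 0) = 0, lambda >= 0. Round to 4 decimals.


Step 1: Try lambda = 0 (constraint inactive).
Stationarity: 2*7*x + 0 = 0
x* = 0/(2*7) = 0.0
Check constraint: 2*0.0 = 0.0 >= 0 -- satisfied.
Step 2: Compute optimal value.
f(x*) = 7*0.0^2 + 0*0.0 = 0.0


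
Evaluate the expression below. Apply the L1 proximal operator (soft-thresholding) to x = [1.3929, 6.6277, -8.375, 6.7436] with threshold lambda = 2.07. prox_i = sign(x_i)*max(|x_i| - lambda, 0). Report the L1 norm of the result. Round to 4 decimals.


Soft-thresholding with lambda = 2.07:
prox(1.3929) = sign(1.3929)*max(|1.3929| - 2.07, 0) = 0.0
prox(6.6277) = sign(6.6277)*max(|6.6277| - 2.07, 0) = 4.5577
prox(-8.375) = sign(-8.375)*max(|-8.375| - 2.07, 0) = -6.305
prox(6.7436) = sign(6.7436)*max(|6.7436| - 2.07, 0) = 4.6736
prox(x) = [0.0, 4.5577, -6.305, 4.6736]
||prox(x)||_1 = 0.0 + 4.5577 + 6.305 + 4.6736 = 15.5363


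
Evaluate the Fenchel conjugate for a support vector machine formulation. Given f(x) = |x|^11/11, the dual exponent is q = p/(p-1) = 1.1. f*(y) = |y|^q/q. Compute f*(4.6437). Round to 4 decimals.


The conjugate exponent q satisfies 1/p + 1/q = 1.
p = 11, so q = 11/(11 - 1) = 1.1
|y|^q = 4.6437^1.1 = 5.4144
f*(4.6437) = 5.4144 / 1.1 = 4.9222


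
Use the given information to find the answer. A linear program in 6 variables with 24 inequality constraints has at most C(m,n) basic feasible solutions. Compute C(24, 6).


Each vertex corresponds to some choice of n active constraints out of m, so the number of vertices is at most C(m, n) = m! / (n!(m-n)!).
m = 24, n = 6
Numerator: 24 * 23 * 22 * 21 * 20 * 19
Denominator: 6! = 720
C(24, 6) = 134596


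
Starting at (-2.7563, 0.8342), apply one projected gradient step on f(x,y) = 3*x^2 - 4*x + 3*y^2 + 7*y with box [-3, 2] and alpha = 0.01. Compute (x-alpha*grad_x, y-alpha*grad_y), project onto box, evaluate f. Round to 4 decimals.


Step 1: Compute gradient at (-2.7563, 0.8342).
grad_x = 2*3*-2.7563 - 4 = -20.5378
grad_y = 2*3*0.8342 + 7 = 12.0052
Step 2: Gradient step.
x_raw = -2.7563 - 0.01*-20.5378 = -2.5509
y_raw = 0.8342 - 0.01*12.0052 = 0.7141
Step 3: Project onto [-3, 2].
x_proj = clip(-2.5509) = -2.5509
y_proj = clip(0.7141) = 0.7141
Step 4: Evaluate f.
f(-2.5509, 0.7141) = 36.2544


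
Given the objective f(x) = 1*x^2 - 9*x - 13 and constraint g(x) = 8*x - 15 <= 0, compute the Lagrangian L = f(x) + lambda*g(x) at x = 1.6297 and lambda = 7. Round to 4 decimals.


Step 1: Evaluate f(x).
f(1.6297) = 1*1.6297^2 - 9*1.6297 - 13 = -25.0114
Step 2: Evaluate g(x).
g(1.6297) = 8*1.6297 - 15 = -1.9624
Step 3: Compute Lagrangian.
L = -25.0114 + 7*-1.9624 = -38.7482


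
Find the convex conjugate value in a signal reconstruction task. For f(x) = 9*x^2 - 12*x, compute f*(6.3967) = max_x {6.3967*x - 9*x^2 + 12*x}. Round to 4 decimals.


f*(y) = sup_x {y*x - a*x^2 - b*x} = sup_x {(y-b)*x - a*x^2}
FOC: (y - b) - 2a*x = 0 => x* = (y - b)/(2a)
x* = (6.3967 + 12)/(2*9) = 1.022
f*(6.3967) = (y-b)^2/(4a) = (6.3967 + 12)^2/(4*9)
= 338.4386/36 = 9.4011


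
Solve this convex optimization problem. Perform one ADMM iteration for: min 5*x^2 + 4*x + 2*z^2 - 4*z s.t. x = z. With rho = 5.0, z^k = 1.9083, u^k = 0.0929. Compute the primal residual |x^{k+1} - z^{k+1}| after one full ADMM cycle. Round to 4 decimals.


ADMM iteration with rho = 5.0, z^k = 1.9083, u^k = 0.0929
Step 1: x-update.
Minimize 5*x^2 + 4*x + (5.0/2)*(x - 1.9083 + 0.0929)^2
FOC: (2*5 + 5.0)*x = -4 + 5.0*(1.9083 - 0.0929)
x^{k+1} = 0.3385
Step 2: z-update.
Minimize 2*z^2 - 4*z + (5.0/2)*(0.3385 - z + 0.0929)^2
FOC: (2*2 + 5.0)*z = 4 + 5.0*(0.3385 + 0.0929)
z^{k+1} = 0.6841
Step 3: u-update.
u^{k+1} = 0.0929 + 0.3385 - 0.6841 = -0.2527
Step 4: Primal residual = |0.3385 - 0.6841| = 0.3456


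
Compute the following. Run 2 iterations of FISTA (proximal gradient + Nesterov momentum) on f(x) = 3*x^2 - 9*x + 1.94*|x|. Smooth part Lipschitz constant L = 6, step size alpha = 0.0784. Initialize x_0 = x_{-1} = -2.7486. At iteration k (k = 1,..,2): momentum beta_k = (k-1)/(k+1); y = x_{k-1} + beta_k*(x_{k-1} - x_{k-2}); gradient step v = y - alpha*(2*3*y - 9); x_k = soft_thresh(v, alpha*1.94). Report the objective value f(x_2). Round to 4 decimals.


FISTA on f(x) = 3*x^2 - 9*x + 1.94*|x|
L = 6, alpha = 0.0784
Iteration 1: beta = 0.0, y = -2.7486 + 0.0*(-2.7486 + 2.7486) = -2.7486
  grad(y) = -25.4916, v = y - alpha*grad = -0.7501
  prox(v) = soft_thresh(-0.7501, 0.1521) = -0.598
Iteration 2: beta = 0.3333, y = -0.598 + 0.3333*(-0.598 + 2.7486) = 0.1189
  grad(y) = -8.2865, v = y - alpha*grad = 0.7686
  prox(v) = soft_thresh(0.7686, 0.1521) = 0.6165
f(x_2) = 3*0.6165^2 - 9*0.6165 + 1.94*|0.6165| = -3.2122


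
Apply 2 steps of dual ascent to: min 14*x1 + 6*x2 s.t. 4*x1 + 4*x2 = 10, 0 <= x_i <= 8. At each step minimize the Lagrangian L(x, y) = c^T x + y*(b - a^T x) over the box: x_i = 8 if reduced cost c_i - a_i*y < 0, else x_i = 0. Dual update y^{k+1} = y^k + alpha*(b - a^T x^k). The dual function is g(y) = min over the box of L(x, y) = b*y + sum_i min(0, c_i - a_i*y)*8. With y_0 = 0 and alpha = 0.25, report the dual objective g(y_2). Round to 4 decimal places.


Dual ascent for LP: min 14*x1 + 6*x2, 4*x1 + 4*x2 = 10, 0 <= x_i <= 8
Step 1: y^k = 0.0, reduced costs: (14.0, 6.0)
  x^k = (0.0, 0.0), subgradient = b - a^T x = 10.0
  y^{k+1} = 0.0 + 0.25*10.0 = 2.5
Step 2: y^k = 2.5, reduced costs: (4.0, -4.0)
  x^k = (0.0, 8.0), subgradient = b - a^T x = -22.0
  y^{k+1} = 2.5 + 0.25*-22.0 = -3.0
Dual objective at y_2 = -3.0: reduced costs (26.0, 18.0), box minimizer x = (0.0, 0.0)
g(y_2) = b*y + (c1 - a1*y)*x1 + (c2 - a2*y)*x2 = 10*(-3.0) + 26.0*0.0 + 18.0*0.0 = -30.0 + 0.0 + 0.0 = -30.0


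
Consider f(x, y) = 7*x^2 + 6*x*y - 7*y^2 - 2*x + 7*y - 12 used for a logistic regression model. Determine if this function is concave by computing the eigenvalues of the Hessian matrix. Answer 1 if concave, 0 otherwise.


The Hessian of f(x,y) = 7*x^2 + 6*x*y - 7*y^2 - 2*x + 7*y - 12 is:
H = [[14, 6], [6, -14]]
Trace = 14 - 14 = 0
Determinant = 14*-14 - (6)^2 = -232
Discriminant = (0)^2 - 4*-232 = 928.0
Eigenvalues: lambda_1 = -15.2315, lambda_2 = 15.2315
The function is not concave.

0


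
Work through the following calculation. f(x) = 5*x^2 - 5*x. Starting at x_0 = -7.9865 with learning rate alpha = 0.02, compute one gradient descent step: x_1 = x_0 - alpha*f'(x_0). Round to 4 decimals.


We compute the gradient at x_0 and apply the update.
f'(x) = 10*x - 5
f'(-7.9865) = 10*-7.9865 - 5 = -84.865
x_1 = -7.9865 - 0.02*-84.865 = -6.2892


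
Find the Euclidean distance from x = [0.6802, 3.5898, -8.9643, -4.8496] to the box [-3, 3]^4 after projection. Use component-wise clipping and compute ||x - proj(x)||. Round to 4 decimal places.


Project each component onto [-3, 3].
clip(0.6802) = 0.6802, clip(3.5898) = 3.0, clip(-8.9643) = -3.0, clip(-4.8496) = -3.0
Projection = [0.6802, 3.0, -3.0, -3.0]
Squared diffs: [0.0, 0.3479, 35.5729, 3.421]
Distance = sqrt(39.3418) = 6.2723


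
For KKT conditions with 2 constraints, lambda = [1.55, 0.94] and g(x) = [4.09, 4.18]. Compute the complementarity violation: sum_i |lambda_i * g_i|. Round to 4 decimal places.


KKT complementary slackness check:
lambda_1 * g_1 = 1.55 * 4.09 = 6.3395
lambda_2 * g_2 = 0.94 * 4.18 = 3.9292
Total violation = 6.3395 + 3.9292 = 10.2687


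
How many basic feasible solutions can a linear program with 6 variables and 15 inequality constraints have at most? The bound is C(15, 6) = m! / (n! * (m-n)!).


Each vertex corresponds to some choice of n active constraints out of m, so the number of vertices is at most C(m, n) = m! / (n!(m-n)!).
m = 15, n = 6
Numerator: 15 * 14 * 13 * 12 * 11 * 10
Denominator: 6! = 720
C(15, 6) = 5005


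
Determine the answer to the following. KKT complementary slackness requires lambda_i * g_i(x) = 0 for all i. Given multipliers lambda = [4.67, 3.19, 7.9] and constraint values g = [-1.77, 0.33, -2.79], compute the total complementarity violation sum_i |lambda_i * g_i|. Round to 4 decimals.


KKT complementary slackness check:
lambda_1 * g_1 = 4.67 * -1.77 = -8.2659
lambda_2 * g_2 = 3.19 * 0.33 = 1.0527
lambda_3 * g_3 = 7.9 * -2.79 = -22.041
Total violation = 8.2659 + 1.0527 + 22.041 = 31.3596


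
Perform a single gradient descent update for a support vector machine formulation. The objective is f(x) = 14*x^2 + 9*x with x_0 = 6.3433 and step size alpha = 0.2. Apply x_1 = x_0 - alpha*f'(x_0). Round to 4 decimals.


We compute the gradient at x_0 and apply the update.
f'(x) = 28*x + 9
f'(6.3433) = 28*6.3433 + 9 = 186.6124
x_1 = 6.3433 - 0.2*186.6124 = -30.9792


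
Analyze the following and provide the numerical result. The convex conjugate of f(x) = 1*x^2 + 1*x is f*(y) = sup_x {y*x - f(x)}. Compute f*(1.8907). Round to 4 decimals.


f*(y) = sup_x {y*x - a*x^2 - b*x} = sup_x {(y-b)*x - a*x^2}
FOC: (y - b) - 2a*x = 0 => x* = (y - b)/(2a)
x* = (1.8907 - 1)/(2*1) = 0.4454
f*(1.8907) = (y-b)^2/(4a) = (1.8907 - 1)^2/(4*1)
= 0.7933/4 = 0.1983


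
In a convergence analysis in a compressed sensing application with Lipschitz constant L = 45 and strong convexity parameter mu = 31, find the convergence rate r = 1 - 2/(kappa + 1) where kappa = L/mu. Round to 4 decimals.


Step 1: Compute the condition number.
kappa = L/mu = 45/31 = 1.4516
Step 2: Compute the convergence rate.
r = 1 - 2/(kappa + 1) = 1 - 2*mu/(L + mu) = (L - mu)/(L + mu) = 14/76 = 0.1842


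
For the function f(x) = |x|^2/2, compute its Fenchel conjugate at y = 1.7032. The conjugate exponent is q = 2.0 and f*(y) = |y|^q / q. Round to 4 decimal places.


The conjugate exponent q satisfies 1/p + 1/q = 1.
p = 2, so q = 2/(2 - 1) = 2.0
|y|^q = 1.7032^2.0 = 2.9009
f*(1.7032) = 2.9009 / 2.0 = 1.4504


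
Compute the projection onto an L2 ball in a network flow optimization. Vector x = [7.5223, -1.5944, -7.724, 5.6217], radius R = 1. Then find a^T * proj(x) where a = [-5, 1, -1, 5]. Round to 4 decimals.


Step 1: Compute ||x|| (intermediates to 6 decimals).
||x|| = sqrt(7.5223^2 + (-1.5944)^2 + (-7.724)^2 + 5.6217^2) = 12.263392
Step 2: Project.
Since ||x|| > R, scale = R/||x|| = 1/12.263392 = 0.081544, proj(x) = scale * x
proj(x) = [0.613398, -0.130014, -0.629846, 0.458416]
Step 3: Dot product.
a^T * proj(x) = -5*0.613398 + 1*(-0.130014) - 1*(-0.629846) + 5*0.458416 = -0.2751


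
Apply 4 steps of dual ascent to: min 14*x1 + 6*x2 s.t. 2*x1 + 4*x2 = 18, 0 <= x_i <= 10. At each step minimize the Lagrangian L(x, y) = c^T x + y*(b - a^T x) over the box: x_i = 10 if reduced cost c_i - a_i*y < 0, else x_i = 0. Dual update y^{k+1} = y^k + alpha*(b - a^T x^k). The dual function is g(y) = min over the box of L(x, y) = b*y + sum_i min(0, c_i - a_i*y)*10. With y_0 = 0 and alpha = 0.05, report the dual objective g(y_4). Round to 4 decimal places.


Dual ascent for LP: min 14*x1 + 6*x2, 2*x1 + 4*x2 = 18, 0 <= x_i <= 10
Step 1: y^k = 0.0, reduced costs: (14.0, 6.0)
  x^k = (0.0, 0.0), subgradient = b - a^T x = 18.0
  y^{k+1} = 0.0 + 0.05*18.0 = 0.9
Step 2: y^k = 0.9, reduced costs: (12.2, 2.4)
  x^k = (0.0, 0.0), subgradient = b - a^T x = 18.0
  y^{k+1} = 0.9 + 0.05*18.0 = 1.8
Step 3: y^k = 1.8, reduced costs: (10.4, -1.2)
  x^k = (0.0, 10.0), subgradient = b - a^T x = -22.0
  y^{k+1} = 1.8 + 0.05*-22.0 = 0.7
Step 4: y^k = 0.7, reduced costs: (12.6, 3.2)
  x^k = (0.0, 0.0), subgradient = b - a^T x = 18.0
  y^{k+1} = 0.7 + 0.05*18.0 = 1.6
Dual objective at y_4 = 1.6: reduced costs (10.8, -0.4), box minimizer x = (0.0, 10.0)
g(y_4) = b*y + (c1 - a1*y)*x1 + (c2 - a2*y)*x2 = 18*1.6 + 10.8*0.0 + (-0.4)*10.0 = 28.8 + 0.0 - 4.0 = 24.8
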